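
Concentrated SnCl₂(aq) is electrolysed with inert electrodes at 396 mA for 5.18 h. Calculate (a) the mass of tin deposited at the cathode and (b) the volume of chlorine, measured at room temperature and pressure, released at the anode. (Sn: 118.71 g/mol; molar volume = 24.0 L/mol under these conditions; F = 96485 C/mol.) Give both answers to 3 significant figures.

Q = 0.396 × 18648 = 7385 C; n(e⁻) = 7385 / 96485 = 0.07654 mol
Cathode: Sn²⁺ + 2e⁻ → Sn → n(Sn) = 0.07654/2 = 0.03827 mol → 4.54 g
Anode: 2Cl⁻ → Cl₂ + 2e⁻ → n(Cl₂) = 0.07654/2 = 0.03827 mol → 0.918 L

4.54 g Sn; 0.918 L Cl₂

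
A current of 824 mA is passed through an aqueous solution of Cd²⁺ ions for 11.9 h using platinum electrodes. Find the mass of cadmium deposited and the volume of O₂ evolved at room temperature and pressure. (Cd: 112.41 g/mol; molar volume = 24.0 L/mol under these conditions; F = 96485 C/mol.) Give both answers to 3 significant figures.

Q = 0.824 × 42840 = 35300 C; n(e⁻) = 35300 / 96485 = 0.3659 mol
Cathode: Cd²⁺ + 2e⁻ → Cd → n(Cd) = 0.3659/2 = 0.1830 mol → 20.6 g
Anode: 2H₂O → O₂ + 4H⁺ + 4e⁻ → n(O₂) = 0.3659/4 = 0.09148 mol → 2.20 L

20.6 g Cd; 2.20 L O₂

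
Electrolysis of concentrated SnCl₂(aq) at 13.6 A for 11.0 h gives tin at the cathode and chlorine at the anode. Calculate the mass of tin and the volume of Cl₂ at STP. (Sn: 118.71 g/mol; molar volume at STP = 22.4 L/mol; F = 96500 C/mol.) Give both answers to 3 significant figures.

Q = 13.6 × 39600 = 5.386×10^5 C; n(e⁻) = 5.386×10^5 / 96500 = 5.581 mol
Cathode: Sn²⁺ + 2e⁻ → Sn → n(Sn) = 5.581/2 = 2.791 mol → 331 g
Anode: 2Cl⁻ → Cl₂ + 2e⁻ → n(Cl₂) = 5.581/2 = 2.791 mol → 62.5 L

331 g Sn; 62.5 L Cl₂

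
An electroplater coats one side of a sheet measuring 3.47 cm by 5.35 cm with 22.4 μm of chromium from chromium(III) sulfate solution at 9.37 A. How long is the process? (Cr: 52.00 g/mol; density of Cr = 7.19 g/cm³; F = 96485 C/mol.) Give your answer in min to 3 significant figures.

2.96 min

Plated area = 3.47 × 5.35 = 18.56 cm²
Volume = 18.56 × 22.4×10⁻⁴ cm = 0.04157 cm³
m(Cr) = 0.04157 × 7.19 = 0.2989 g
n(Cr) = 0.2989 / 52.00 = 0.005748 mol; n(e⁻) = 3 × 0.005748 = 0.01724 mol
Q = 0.01724 × 96485 = 1663 C
t = 1663 / 9.37 = 177.5 s = 2.96 min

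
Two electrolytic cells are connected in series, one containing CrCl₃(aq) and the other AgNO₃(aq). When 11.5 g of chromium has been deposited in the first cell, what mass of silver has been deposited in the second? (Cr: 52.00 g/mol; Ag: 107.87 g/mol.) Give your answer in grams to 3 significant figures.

n(Cr) = 11.5 / 52.00 = 0.2212 mol
Cr³⁺ + 3e⁻ → Cr, so n(e⁻) = 3 × 0.2212 = 0.6636 mol
Since the cells are in series, n(e⁻) in the Ag cell is also 0.6636 mol.
Ag⁺ + e⁻ → Ag, so n(Ag) = 0.6636 mol
m(Ag) = 0.6636 × 107.87 = 71.6 g

71.6 g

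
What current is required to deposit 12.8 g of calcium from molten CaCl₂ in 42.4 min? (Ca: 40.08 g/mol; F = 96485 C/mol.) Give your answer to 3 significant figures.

24.2 A

n(Ca) = 12.8 / 40.08 = 0.3194 mol
Ca²⁺ + 2e⁻ → Ca, so n(e⁻) = 2 × 0.3194 = 0.6388 mol
Q = 0.6388 × 96485 = 61630 C
I = Q / t = 61630 / 2544 s = 24.2 A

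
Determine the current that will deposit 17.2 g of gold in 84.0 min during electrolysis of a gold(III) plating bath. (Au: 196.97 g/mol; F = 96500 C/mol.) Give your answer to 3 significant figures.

5.02 A

n(Au) = 17.2 / 196.97 = 0.08732 mol
Au³⁺ + 3e⁻ → Au, so n(e⁻) = 3 × 0.08732 = 0.2620 mol
Q = 0.2620 × 96500 = 25280 C
I = Q / t = 25280 / 5040 s = 5.02 A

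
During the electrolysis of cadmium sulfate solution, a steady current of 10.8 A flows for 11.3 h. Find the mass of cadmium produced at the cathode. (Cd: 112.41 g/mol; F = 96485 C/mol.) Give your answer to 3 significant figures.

256 g

Q = It = 10.8 × 40680 = 4.393×10^5 C
n(e⁻) = 4.393×10^5 / 96485 = 4.553 mol
Cd²⁺ + 2e⁻ → Cd, so n(Cd) = 4.553 / 2 = 2.277 mol
m = 2.277 × 112.41 = 256 g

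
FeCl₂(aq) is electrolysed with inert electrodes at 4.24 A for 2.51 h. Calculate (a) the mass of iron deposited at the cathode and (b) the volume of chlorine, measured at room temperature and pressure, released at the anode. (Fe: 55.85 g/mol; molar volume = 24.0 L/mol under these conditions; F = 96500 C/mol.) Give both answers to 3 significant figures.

11.1 g Fe; 4.76 L Cl₂

Q = 4.24 × 9036 = 38310 C; n(e⁻) = 38310 / 96500 = 0.3970 mol
Cathode: Fe²⁺ + 2e⁻ → Fe → n(Fe) = 0.3970/2 = 0.1985 mol → 11.1 g
Anode: 2Cl⁻ → Cl₂ + 2e⁻ → n(Cl₂) = 0.3970/2 = 0.1985 mol → 4.76 L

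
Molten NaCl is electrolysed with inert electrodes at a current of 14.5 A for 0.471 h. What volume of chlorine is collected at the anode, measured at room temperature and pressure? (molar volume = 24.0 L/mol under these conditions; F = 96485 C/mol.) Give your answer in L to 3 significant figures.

Charge passed = 14.5 × 1695.6 = 24590 C
n(e⁻) = 24590 / 96485 = 0.2549 mol
2Cl⁻ → Cl₂ + 2e⁻, so n(Cl₂) = 0.2549 / 2 = 0.1275 mol
V = 0.1275 × 24.0 = 3.060 L

3.06 L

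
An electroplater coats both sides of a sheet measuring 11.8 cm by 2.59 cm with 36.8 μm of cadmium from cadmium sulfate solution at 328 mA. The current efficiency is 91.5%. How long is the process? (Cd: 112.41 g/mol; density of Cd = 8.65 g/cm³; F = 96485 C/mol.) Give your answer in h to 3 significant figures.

Plated area = 2 × 11.8 × 2.59 = 61.12 cm²
Volume = 61.12 × 36.8×10⁻⁴ cm = 0.2249 cm³
m(Cd) = 0.2249 × 8.65 = 1.945 g
n(Cd) = 1.945 / 112.41 = 0.01730 mol; n(e⁻) = 2 × 0.01730 = 0.03460 mol
Q = 0.03460 × 96485 / 0.915 = 3649 C
t = 3649 / 0.328 = 11130 s = 3.09 h

3.09 h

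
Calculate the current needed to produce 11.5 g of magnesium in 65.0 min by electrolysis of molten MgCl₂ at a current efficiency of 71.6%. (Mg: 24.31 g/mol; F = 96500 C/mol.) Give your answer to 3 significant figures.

32.7 A

n(Mg) = 11.5 / 24.31 = 0.4731 mol
Mg²⁺ + 2e⁻ → Mg, so n(e⁻) = 2 × 0.4731 = 0.9462 mol
Q = 0.9462 × 96500 / 0.716 = 1.275×10^5 C
I = Q / t = 1.275×10^5 / 3900 s = 32.7 A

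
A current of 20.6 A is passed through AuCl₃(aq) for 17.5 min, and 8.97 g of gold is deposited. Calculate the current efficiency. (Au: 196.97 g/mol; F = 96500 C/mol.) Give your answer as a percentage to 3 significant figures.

61.0%

Q = 20.6 × 1050 = 21630 C
n(e⁻) = 21630 / 96500 = 0.2241 mol
Au³⁺ + 3e⁻ → Au, so theoretical n(Au) = 0.07470 mol → 14.71 g
Efficiency = 8.97 / 14.71 = 0.6098 = 61.0%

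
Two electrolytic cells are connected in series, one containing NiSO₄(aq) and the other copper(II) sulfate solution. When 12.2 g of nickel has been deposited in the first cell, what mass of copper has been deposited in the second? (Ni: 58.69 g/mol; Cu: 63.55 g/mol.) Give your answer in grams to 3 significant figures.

13.2 g

n(Ni) = 12.2 / 58.69 = 0.2079 mol
Ni²⁺ + 2e⁻ → Ni, so n(e⁻) = 2 × 0.2079 = 0.4158 mol
Same current for the same time ⇒ same n(e⁻) = 0.4158 mol in both cells.
Cu²⁺ + 2e⁻ → Cu, so n(Cu) = 0.4158 / 2 = 0.2079 mol
m(Cu) = 0.2079 × 63.55 = 13.2 g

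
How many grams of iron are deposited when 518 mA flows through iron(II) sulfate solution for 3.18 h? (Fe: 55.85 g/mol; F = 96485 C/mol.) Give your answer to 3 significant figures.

Charge passed = 0.518 × 11448 = 5930 C
Moles of electrons = 5930 / 96485 = 0.06146 mol
Fe²⁺ + 2e⁻ → Fe, so n(Fe) = 0.06146 / 2 = 0.03073 mol
m = 0.03073 × 55.85 = 1.72 g

1.72 g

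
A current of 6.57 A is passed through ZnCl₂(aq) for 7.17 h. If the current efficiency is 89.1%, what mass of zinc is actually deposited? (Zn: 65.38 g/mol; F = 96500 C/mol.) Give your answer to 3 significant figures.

Q = 6.57 × 25812 = 1.696×10^5 C
n(e⁻) = 1.696×10^5 / 96500 = 1.758 mol
Zn²⁺ + 2e⁻ → Zn, so theoretical m(Zn) = 0.8790 × 65.38 = 57.47 g
Actual mass = 89.1% × 57.47 = 51.2 g

51.2 g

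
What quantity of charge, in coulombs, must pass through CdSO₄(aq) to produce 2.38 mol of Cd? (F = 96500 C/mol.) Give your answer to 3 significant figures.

4.59×10^5 C

Cd²⁺ + 2e⁻ → Cd, so n(e⁻) = 2 × 2.38 = 4.760 mol
Q = 4.760 × 96500 = 4.593×10^5 C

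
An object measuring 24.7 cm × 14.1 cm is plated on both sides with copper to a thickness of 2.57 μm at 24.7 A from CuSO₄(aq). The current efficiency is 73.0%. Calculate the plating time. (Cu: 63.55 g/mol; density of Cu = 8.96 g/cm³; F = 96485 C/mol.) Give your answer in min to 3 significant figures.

4.50 min

Plated area = 2 × 24.7 × 14.1 = 696.5 cm²
Volume = 696.5 × 2.57×10⁻⁴ cm = 0.1790 cm³
m(Cu) = 0.1790 × 8.96 = 1.604 g
n(Cu) = 1.604 / 63.55 = 0.02524 mol; n(e⁻) = 2 × 0.02524 = 0.05048 mol
Q = 0.05048 × 96485 / 0.730 = 6672 C
t = 6672 / 24.7 = 270.1 s = 4.50 min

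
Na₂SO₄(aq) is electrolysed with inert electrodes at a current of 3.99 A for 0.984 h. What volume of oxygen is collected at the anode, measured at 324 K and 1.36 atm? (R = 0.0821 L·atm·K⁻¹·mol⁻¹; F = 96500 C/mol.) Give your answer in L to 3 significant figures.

Q = 3.99 A × 3542.4 s = 14130 C
n(e⁻) = 14130 / 96500 = 0.1464 mol
2H₂O → O₂ + 4H⁺ + 4e⁻, so n(O₂) = 0.1464 / 4 = 0.03660 mol
V = nRT/P = 0.03660 × 0.0821 × 324 / 1.36 = 0.7159 L

0.716 L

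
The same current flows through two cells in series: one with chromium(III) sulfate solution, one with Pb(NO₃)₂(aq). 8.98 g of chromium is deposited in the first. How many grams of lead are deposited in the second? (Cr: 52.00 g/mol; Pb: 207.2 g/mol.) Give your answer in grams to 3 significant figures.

n(Cr) = 8.98 / 52.00 = 0.1727 mol
Cr³⁺ + 3e⁻ → Cr, so n(e⁻) = 3 × 0.1727 = 0.5181 mol
The cells are in series, so the same charge (and hence the same n(e⁻) = 0.5181 mol) passes through both.
Pb²⁺ + 2e⁻ → Pb, so n(Pb) = 0.5181 / 2 = 0.2591 mol
m(Pb) = 0.2591 × 207.2 = 53.7 g

53.7 g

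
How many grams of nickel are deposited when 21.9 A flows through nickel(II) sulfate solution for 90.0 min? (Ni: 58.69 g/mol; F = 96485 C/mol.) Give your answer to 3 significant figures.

Charge passed = 21.9 × 5400 = 1.183×10^5 C
n(e⁻) = 1.183×10^5 / 96485 = 1.226 mol
Ni²⁺ + 2e⁻ → Ni, so n(Ni) = 1.226 / 2 = 0.6130 mol
m = 0.6130 × 58.69 = 36.0 g

36.0 g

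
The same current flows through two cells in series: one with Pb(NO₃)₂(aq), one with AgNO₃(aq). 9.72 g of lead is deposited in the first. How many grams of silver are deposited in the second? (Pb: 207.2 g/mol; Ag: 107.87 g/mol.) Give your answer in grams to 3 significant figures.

10.1 g

n(Pb) = 9.72 / 207.2 = 0.04691 mol
Pb²⁺ + 2e⁻ → Pb, so n(e⁻) = 2 × 0.04691 = 0.09382 mol
The cells are in series, so the same charge (and hence the same n(e⁻) = 0.09382 mol) passes through both.
Ag⁺ + e⁻ → Ag, so n(Ag) = 0.09382 mol
m(Ag) = 0.09382 × 107.87 = 10.1 g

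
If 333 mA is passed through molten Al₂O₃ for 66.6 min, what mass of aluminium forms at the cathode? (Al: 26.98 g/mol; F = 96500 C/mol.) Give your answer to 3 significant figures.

Charge passed = 0.333 × 3996 = 1331 C
Moles of electrons = 1331 / 96500 = 0.01379 mol
Al³⁺ + 3e⁻ → Al, so n(Al) = 0.01379 / 3 = 0.004597 mol
m = 0.004597 × 26.98 = 0.124 g

0.124 g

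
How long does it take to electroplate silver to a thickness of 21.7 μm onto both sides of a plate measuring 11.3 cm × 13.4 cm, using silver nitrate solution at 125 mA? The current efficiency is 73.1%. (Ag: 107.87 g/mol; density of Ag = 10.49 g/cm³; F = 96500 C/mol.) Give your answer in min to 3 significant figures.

1120 min

Plated area = 2 × 11.3 × 13.4 = 302.8 cm²
Volume = 302.8 × 21.7×10⁻⁴ cm = 0.6571 cm³
m(Ag) = 0.6571 × 10.49 = 6.893 g
n(Ag) = 6.893 / 107.87 = 0.06390 mol; n(e⁻) = 0.06390 mol
Q = 0.06390 × 96500 / 0.731 = 8435 C
t = 8435 / 0.125 = 67480 s = 1120 min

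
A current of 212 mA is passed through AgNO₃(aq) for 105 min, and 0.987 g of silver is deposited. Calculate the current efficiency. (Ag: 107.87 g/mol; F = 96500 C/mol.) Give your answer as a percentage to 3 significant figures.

66.1%

Q = 0.212 × 6300 = 1336 C
n(e⁻) = 1336 / 96500 = 0.01384 mol
Ag⁺ + e⁻ → Ag, so theoretical n(Ag) = 0.01384 mol → 1.493 g
Efficiency = 0.987 / 1.493 = 0.6611 = 66.1%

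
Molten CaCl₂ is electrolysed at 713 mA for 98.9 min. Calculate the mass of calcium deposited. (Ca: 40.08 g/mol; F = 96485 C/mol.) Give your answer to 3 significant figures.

0.879 g

Q = 0.713 A × 5934 s = 4231 C
Moles of electrons = 4231 / 96485 = 0.04385 mol
Ca²⁺ + 2e⁻ → Ca, so n(Ca) = 0.04385 / 2 = 0.02193 mol
m = 0.02193 × 40.08 = 0.879 g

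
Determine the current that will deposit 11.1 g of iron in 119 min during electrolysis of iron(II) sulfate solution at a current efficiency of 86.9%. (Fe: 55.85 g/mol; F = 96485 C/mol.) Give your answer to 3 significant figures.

n(Fe) = 11.1 / 55.85 = 0.1987 mol
Fe²⁺ + 2e⁻ → Fe, so n(e⁻) = 2 × 0.1987 = 0.3974 mol
Q = 0.3974 × 96485 / 0.869 = 44120 C
I = Q / t = 44120 / 7140 s = 6.18 A

6.18 A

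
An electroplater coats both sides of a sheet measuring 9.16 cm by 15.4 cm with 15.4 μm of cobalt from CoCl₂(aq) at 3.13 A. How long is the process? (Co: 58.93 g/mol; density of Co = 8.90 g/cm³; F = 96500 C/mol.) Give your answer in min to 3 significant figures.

67.4 min

Plated area = 2 × 9.16 × 15.4 = 282.1 cm²
Volume = 282.1 × 15.4×10⁻⁴ cm = 0.4344 cm³
m(Co) = 0.4344 × 8.90 = 3.866 g
n(Co) = 3.866 / 58.93 = 0.06560 mol; n(e⁻) = 2 × 0.06560 = 0.1312 mol
Q = 0.1312 × 96500 = 12660 C
t = 12660 / 3.13 = 4045 s = 67.4 min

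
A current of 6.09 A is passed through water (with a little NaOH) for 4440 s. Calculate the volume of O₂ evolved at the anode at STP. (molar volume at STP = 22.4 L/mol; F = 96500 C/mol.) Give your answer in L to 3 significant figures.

1.57 L

Charge passed = 6.09 × 4440 = 27040 C
Moles of electrons = 27040 / 96500 = 0.2802 mol
2H₂O → O₂ + 4H⁺ + 4e⁻, so n(O₂) = 0.2802 / 4 = 0.07005 mol
V = 0.07005 × 22.4 = 1.569 L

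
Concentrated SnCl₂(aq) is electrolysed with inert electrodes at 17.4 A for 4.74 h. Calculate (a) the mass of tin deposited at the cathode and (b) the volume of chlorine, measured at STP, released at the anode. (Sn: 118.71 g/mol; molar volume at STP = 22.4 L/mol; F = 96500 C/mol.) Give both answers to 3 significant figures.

Q = 17.4 × 17064 = 2.969×10^5 C; n(e⁻) = 2.969×10^5 / 96500 = 3.077 mol
Cathode: Sn²⁺ + 2e⁻ → Sn → n(Sn) = 3.077/2 = 1.539 mol → 183 g
Anode: 2Cl⁻ → Cl₂ + 2e⁻ → n(Cl₂) = 3.077/2 = 1.539 mol → 34.5 L

183 g Sn; 34.5 L Cl₂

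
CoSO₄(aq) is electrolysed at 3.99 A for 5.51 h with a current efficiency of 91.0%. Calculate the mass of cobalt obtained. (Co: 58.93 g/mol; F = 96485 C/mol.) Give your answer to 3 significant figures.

Q = 3.99 × 19836 = 79150 C
n(e⁻) = 79150 / 96485 = 0.8203 mol
Co²⁺ + 2e⁻ → Co, so theoretical m(Co) = 0.4102 × 58.93 = 24.17 g
Actual mass = 91.0% × 24.17 = 22.0 g

22.0 g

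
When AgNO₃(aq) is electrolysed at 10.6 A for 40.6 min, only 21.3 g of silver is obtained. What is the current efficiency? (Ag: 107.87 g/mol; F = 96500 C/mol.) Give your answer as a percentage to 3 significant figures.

73.8%

Q = 10.6 × 2436 = 25820 C
n(e⁻) = 25820 / 96500 = 0.2676 mol
Ag⁺ + e⁻ → Ag, so theoretical n(Ag) = 0.2676 mol → 28.87 g
Efficiency = 21.3 / 28.87 = 0.7378 = 73.8%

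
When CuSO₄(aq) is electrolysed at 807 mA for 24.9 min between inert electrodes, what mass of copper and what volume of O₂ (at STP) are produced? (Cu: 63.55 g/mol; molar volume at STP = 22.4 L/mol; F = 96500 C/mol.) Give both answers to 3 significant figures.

Q = 0.807 × 1494 = 1206 C; n(e⁻) = 1206 / 96500 = 0.01250 mol
Cathode: Cu²⁺ + 2e⁻ → Cu → n(Cu) = 0.01250/2 = 0.006250 mol → 0.397 g
Anode: 2H₂O → O₂ + 4H⁺ + 4e⁻ → n(O₂) = 0.01250/4 = 0.003125 mol → 0.0700 L

0.397 g Cu; 0.0700 L O₂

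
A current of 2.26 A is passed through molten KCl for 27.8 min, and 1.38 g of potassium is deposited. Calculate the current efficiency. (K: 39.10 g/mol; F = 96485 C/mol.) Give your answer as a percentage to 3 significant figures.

Q = 2.26 × 1668 = 3770 C
n(e⁻) = 3770 / 96485 = 0.03907 mol
K⁺ + e⁻ → K, so theoretical n(K) = 0.03907 mol → 1.528 g
Efficiency = 1.38 / 1.528 = 0.9031 = 90.3%

90.3%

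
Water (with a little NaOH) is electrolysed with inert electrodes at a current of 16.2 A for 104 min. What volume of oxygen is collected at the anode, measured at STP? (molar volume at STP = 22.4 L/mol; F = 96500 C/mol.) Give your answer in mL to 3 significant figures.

5870 mL

Charge passed = 16.2 × 6240 = 1.011×10^5 C
n(e⁻) = 1.011×10^5 / 96500 = 1.048 mol
2H₂O → O₂ + 4H⁺ + 4e⁻, so n(O₂) = 1.048 / 4 = 0.2620 mol
V = 0.2620 × 22.4 = 5.869 L
= 5870 mL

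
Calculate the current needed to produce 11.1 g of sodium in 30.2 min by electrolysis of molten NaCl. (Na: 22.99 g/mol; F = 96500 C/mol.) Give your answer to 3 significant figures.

25.7 A

n(Na) = 11.1 / 22.99 = 0.4828 mol
Na⁺ + e⁻ → Na, so n(e⁻) = 0.4828 mol
Q = 0.4828 × 96500 = 46590 C
I = Q / t = 46590 / 1812 s = 25.7 A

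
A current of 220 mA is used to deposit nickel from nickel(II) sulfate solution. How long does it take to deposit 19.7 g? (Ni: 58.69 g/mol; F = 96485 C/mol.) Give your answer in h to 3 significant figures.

81.8 h

n(Ni) = 19.7 / 58.69 = 0.3357 mol
Ni²⁺ + 2e⁻ → Ni, so n(e⁻) = 2 × 0.3357 = 0.6714 mol
Q = 0.6714 × 96485 = 64780 C
t = Q / I = 64780 / 0.220 = 2.945×10^5 s = 81.8 h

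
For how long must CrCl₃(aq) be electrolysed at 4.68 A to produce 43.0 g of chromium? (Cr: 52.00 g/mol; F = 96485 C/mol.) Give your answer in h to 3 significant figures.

n(Cr) = 43.0 / 52.00 = 0.8269 mol
Cr³⁺ + 3e⁻ → Cr, so n(e⁻) = 3 × 0.8269 = 2.481 mol
Q = 2.481 × 96485 = 2.394×10^5 C
t = Q / I = 2.394×10^5 / 4.68 = 51150 s = 14.2 h

14.2 h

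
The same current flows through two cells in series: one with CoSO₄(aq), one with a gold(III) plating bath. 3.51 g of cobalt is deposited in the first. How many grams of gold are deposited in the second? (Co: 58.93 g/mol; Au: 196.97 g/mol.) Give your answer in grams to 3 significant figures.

7.82 g

n(Co) = 3.51 / 58.93 = 0.05956 mol
Co²⁺ + 2e⁻ → Co, so n(e⁻) = 2 × 0.05956 = 0.1191 mol
Same current for the same time ⇒ same n(e⁻) = 0.1191 mol in both cells.
Au³⁺ + 3e⁻ → Au, so n(Au) = 0.1191 / 3 = 0.03970 mol
m(Au) = 0.03970 × 196.97 = 7.82 g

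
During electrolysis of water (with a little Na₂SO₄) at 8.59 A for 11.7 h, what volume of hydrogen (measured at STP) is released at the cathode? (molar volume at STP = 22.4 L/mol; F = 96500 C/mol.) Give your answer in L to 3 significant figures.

Q = It = 8.59 × 42120 = 3.618×10^5 C
n(e⁻) = Q/F = 3.618×10^5/96500 = 3.749 mol
2H⁺ + 2e⁻ → H₂, so n(H₂) = 3.749 / 2 = 1.875 mol
V = 1.875 × 22.4 = 42.00 L

42.0 L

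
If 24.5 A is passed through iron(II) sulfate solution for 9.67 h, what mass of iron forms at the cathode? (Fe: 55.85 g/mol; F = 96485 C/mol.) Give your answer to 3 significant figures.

247 g

Q = 24.5 A × 34812 s = 8.529×10^5 C
Moles of electrons = 8.529×10^5 / 96485 = 8.840 mol
Fe²⁺ + 2e⁻ → Fe, so n(Fe) = 8.840 / 2 = 4.420 mol
m = 4.420 × 55.85 = 247 g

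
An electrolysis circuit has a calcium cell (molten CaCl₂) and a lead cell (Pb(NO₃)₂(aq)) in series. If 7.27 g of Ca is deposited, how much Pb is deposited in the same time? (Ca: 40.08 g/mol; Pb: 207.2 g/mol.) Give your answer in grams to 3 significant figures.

n(Ca) = 7.27 / 40.08 = 0.1814 mol
Ca²⁺ + 2e⁻ → Ca, so n(e⁻) = 2 × 0.1814 = 0.3628 mol
In series, the same 0.3628 mol of electrons flows through the second cell.
Pb²⁺ + 2e⁻ → Pb, so n(Pb) = 0.3628 / 2 = 0.1814 mol
m(Pb) = 0.1814 × 207.2 = 37.6 g

37.6 g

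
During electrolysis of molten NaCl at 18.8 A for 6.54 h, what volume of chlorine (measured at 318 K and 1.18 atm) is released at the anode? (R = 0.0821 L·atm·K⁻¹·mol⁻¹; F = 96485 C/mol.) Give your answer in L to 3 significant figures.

50.8 L

Charge passed = 18.8 × 23544 = 4.426×10^5 C
Moles of electrons = 4.426×10^5 / 96485 = 4.587 mol
2Cl⁻ → Cl₂ + 2e⁻, so n(Cl₂) = 4.587 / 2 = 2.294 mol
V = nRT/P = 2.294 × 0.0821 × 318 / 1.18 = 50.76 L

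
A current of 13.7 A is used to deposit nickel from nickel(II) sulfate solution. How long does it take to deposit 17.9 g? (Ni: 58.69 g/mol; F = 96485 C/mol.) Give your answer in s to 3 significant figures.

n(Ni) = 17.9 / 58.69 = 0.3050 mol
Ni²⁺ + 2e⁻ → Ni, so n(e⁻) = 2 × 0.3050 = 0.6100 mol
Q = 0.6100 × 96485 = 58860 C
t = Q / I = 58860 / 13.7 = 4296 s

4300 s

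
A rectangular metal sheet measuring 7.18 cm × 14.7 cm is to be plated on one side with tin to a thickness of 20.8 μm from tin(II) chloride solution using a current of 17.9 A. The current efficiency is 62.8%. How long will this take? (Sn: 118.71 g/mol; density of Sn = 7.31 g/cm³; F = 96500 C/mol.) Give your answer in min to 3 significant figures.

3.87 min

Plated area = 7.18 × 14.7 = 105.5 cm²
Volume = 105.5 × 20.8×10⁻⁴ cm = 0.2194 cm³
m(Sn) = 0.2194 × 7.31 = 1.604 g
n(Sn) = 1.604 / 118.71 = 0.01351 mol; n(e⁻) = 2 × 0.01351 = 0.02702 mol
Q = 0.02702 × 96500 / 0.628 = 4152 C
t = 4152 / 17.9 = 232.0 s = 3.87 min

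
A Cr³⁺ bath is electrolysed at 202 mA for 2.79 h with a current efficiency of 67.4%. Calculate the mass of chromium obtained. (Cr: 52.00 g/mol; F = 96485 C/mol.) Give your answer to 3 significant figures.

Q = 0.202 × 10044 = 2029 C
n(e⁻) = 2029 / 96485 = 0.02103 mol
Cr³⁺ + 3e⁻ → Cr, so theoretical m(Cr) = 0.007010 × 52.00 = 0.3645 g
Actual mass = 67.4% × 0.3645 = 0.246 g

0.246 g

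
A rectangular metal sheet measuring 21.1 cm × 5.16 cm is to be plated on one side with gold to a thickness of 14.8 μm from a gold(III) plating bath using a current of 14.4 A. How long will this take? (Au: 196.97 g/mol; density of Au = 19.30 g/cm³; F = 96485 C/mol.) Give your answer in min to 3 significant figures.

5.29 min

Plated area = 21.1 × 5.16 = 108.9 cm²
Volume = 108.9 × 14.8×10⁻⁴ cm = 0.1612 cm³
m(Au) = 0.1612 × 19.30 = 3.111 g
n(Au) = 3.111 / 196.97 = 0.01579 mol; n(e⁻) = 3 × 0.01579 = 0.04737 mol
Q = 0.04737 × 96485 = 4570 C
t = 4570 / 14.4 = 317.4 s = 5.29 min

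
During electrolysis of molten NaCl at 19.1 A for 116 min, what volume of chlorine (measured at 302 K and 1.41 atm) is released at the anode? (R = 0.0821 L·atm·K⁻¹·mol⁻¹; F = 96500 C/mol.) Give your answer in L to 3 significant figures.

12.1 L

Q = It = 19.1 × 6960 = 1.329×10^5 C
Moles of electrons = 1.329×10^5 / 96500 = 1.377 mol
2Cl⁻ → Cl₂ + 2e⁻, so n(Cl₂) = 1.377 / 2 = 0.6885 mol
V = nRT/P = 0.6885 × 0.0821 × 302 / 1.41 = 12.11 L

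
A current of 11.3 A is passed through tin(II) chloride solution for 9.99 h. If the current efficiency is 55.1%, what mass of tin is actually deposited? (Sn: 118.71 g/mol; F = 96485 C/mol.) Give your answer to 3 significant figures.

Q = 11.3 × 35964 = 4.064×10^5 C
n(e⁻) = 4.064×10^5 / 96485 = 4.212 mol
Sn²⁺ + 2e⁻ → Sn, so theoretical m(Sn) = 2.106 × 118.71 = 250.0 g
Actual mass = 55.1% × 250.0 = 138 g

138 g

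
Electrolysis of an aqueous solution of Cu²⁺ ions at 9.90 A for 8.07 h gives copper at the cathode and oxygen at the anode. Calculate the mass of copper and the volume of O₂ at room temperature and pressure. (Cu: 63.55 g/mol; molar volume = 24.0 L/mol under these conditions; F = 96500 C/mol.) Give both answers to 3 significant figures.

Q = 9.90 × 29052 = 2.876×10^5 C; n(e⁻) = 2.876×10^5 / 96500 = 2.980 mol
Cathode: Cu²⁺ + 2e⁻ → Cu → n(Cu) = 2.980/2 = 1.490 mol → 94.7 g
Anode: 2H₂O → O₂ + 4H⁺ + 4e⁻ → n(O₂) = 2.980/4 = 0.7450 mol → 17.9 L

94.7 g Cu; 17.9 L O₂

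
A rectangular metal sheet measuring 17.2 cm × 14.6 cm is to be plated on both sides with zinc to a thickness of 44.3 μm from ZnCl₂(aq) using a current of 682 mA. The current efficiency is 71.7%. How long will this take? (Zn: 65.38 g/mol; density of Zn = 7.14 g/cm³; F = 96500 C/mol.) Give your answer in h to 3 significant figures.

Plated area = 2 × 17.2 × 14.6 = 502.2 cm²
Volume = 502.2 × 44.3×10⁻⁴ cm = 2.225 cm³
m(Zn) = 2.225 × 7.14 = 15.89 g
n(Zn) = 15.89 / 65.38 = 0.2430 mol; n(e⁻) = 2 × 0.2430 = 0.4860 mol
Q = 0.4860 × 96500 / 0.717 = 65410 C
t = 65410 / 0.682 = 95910 s = 26.6 h

26.6 h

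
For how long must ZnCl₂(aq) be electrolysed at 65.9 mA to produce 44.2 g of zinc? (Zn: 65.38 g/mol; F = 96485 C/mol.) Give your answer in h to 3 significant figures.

550 h

n(Zn) = 44.2 / 65.38 = 0.6760 mol
Zn²⁺ + 2e⁻ → Zn, so n(e⁻) = 2 × 0.6760 = 1.352 mol
Q = 1.352 × 96485 = 1.304×10^5 C
t = Q / I = 1.304×10^5 / 0.0659 = 1.979×10^6 s = 550 h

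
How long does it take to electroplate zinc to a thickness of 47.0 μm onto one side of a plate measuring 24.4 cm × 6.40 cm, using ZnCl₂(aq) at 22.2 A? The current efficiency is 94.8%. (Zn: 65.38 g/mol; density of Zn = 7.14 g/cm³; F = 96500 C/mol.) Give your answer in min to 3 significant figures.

Plated area = 24.4 × 6.40 = 156.2 cm²
Volume = 156.2 × 47.0×10⁻⁴ cm = 0.7341 cm³
m(Zn) = 0.7341 × 7.14 = 5.241 g
n(Zn) = 5.241 / 65.38 = 0.08016 mol; n(e⁻) = 2 × 0.08016 = 0.1603 mol
Q = 0.1603 × 96500 / 0.948 = 16320 C
t = 16320 / 22.2 = 735.1 s = 12.3 min

12.3 min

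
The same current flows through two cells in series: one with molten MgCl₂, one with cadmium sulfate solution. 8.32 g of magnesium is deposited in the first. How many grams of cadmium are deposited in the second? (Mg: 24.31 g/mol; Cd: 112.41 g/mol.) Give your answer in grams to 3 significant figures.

38.5 g

n(Mg) = 8.32 / 24.31 = 0.3422 mol
Mg²⁺ + 2e⁻ → Mg, so n(e⁻) = 2 × 0.3422 = 0.6844 mol
Same current for the same time ⇒ same n(e⁻) = 0.6844 mol in both cells.
Cd²⁺ + 2e⁻ → Cd, so n(Cd) = 0.6844 / 2 = 0.3422 mol
m(Cd) = 0.3422 × 112.41 = 38.5 g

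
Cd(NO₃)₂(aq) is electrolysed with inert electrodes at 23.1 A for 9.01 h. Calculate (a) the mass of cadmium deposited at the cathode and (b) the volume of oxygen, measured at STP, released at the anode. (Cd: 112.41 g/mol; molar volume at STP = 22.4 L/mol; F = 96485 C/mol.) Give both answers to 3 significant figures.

Q = 23.1 × 32436 = 7.493×10^5 C; n(e⁻) = 7.493×10^5 / 96485 = 7.766 mol
Cathode: Cd²⁺ + 2e⁻ → Cd → n(Cd) = 7.766/2 = 3.883 mol → 436 g
Anode: 2H₂O → O₂ + 4H⁺ + 4e⁻ → n(O₂) = 7.766/4 = 1.942 mol → 43.5 L

436 g Cd; 43.5 L O₂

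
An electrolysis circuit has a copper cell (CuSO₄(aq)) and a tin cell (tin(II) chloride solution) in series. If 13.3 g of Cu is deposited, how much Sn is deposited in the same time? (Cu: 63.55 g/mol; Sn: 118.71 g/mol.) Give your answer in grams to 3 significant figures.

24.8 g

n(Cu) = 13.3 / 63.55 = 0.2093 mol
Cu²⁺ + 2e⁻ → Cu, so n(e⁻) = 2 × 0.2093 = 0.4186 mol
Same current for the same time ⇒ same n(e⁻) = 0.4186 mol in both cells.
Sn²⁺ + 2e⁻ → Sn, so n(Sn) = 0.4186 / 2 = 0.2093 mol
m(Sn) = 0.2093 × 118.71 = 24.8 g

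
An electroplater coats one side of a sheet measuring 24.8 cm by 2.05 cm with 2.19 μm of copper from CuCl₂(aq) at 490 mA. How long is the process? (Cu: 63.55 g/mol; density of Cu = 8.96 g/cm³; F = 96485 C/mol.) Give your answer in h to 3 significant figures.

Plated area = 24.8 × 2.05 = 50.84 cm²
Volume = 50.84 × 2.19×10⁻⁴ cm = 0.01113 cm³
m(Cu) = 0.01113 × 8.96 = 0.09972 g
n(Cu) = 0.09972 / 63.55 = 0.001569 mol; n(e⁻) = 2 × 0.001569 = 0.003138 mol
Q = 0.003138 × 96485 = 302.8 C
t = 302.8 / 0.490 = 618.0 s = 0.172 h

0.172 h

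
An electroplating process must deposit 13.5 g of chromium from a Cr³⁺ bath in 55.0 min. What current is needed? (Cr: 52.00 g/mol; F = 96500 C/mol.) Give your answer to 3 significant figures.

22.8 A

n(Cr) = 13.5 / 52.00 = 0.2596 mol
Cr³⁺ + 3e⁻ → Cr, so n(e⁻) = 3 × 0.2596 = 0.7788 mol
Q = 0.7788 × 96500 = 75150 C
I = Q / t = 75150 / 3300 s = 22.8 A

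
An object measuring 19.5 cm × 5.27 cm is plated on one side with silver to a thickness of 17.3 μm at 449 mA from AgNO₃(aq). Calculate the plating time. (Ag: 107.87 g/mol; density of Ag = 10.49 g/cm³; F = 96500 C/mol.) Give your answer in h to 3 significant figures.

1.03 h

Plated area = 19.5 × 5.27 = 102.8 cm²
Volume = 102.8 × 17.3×10⁻⁴ cm = 0.1778 cm³
m(Ag) = 0.1778 × 10.49 = 1.865 g
n(Ag) = 1.865 / 107.87 = 0.01729 mol; n(e⁻) = 0.01729 mol
Q = 0.01729 × 96500 = 1668 C
t = 1668 / 0.449 = 3715 s = 1.03 h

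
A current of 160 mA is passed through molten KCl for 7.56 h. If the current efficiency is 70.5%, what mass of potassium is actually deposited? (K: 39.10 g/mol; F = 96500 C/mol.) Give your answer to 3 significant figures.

1.24 g

Q = 0.160 × 27216 = 4355 C
n(e⁻) = 4355 / 96500 = 0.04513 mol
K⁺ + e⁻ → K, so theoretical m(K) = 0.04513 × 39.10 = 1.765 g
Actual mass = 70.5% × 1.765 = 1.24 g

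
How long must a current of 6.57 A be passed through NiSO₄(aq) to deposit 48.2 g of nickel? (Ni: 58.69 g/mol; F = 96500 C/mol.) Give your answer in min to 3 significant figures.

402 min

n(Ni) = 48.2 / 58.69 = 0.8213 mol
Ni²⁺ + 2e⁻ → Ni, so n(e⁻) = 2 × 0.8213 = 1.643 mol
Q = 1.643 × 96500 = 1.585×10^5 C
t = Q / I = 1.585×10^5 / 6.57 = 24120 s = 402 min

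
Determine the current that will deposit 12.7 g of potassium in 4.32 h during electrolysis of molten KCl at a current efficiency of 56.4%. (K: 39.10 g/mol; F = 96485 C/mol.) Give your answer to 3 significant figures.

3.57 A

n(K) = 12.7 / 39.10 = 0.3248 mol
K⁺ + e⁻ → K, so n(e⁻) = 0.3248 mol
Q = 0.3248 × 96485 / 0.564 = 55560 C
I = Q / t = 55560 / 15552 s = 3.57 A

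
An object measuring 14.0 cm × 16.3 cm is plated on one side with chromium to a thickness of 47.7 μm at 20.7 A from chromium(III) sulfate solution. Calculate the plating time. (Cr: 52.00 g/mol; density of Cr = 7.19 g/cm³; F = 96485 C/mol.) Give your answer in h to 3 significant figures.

0.585 h

Plated area = 14.0 × 16.3 = 228.2 cm²
Volume = 228.2 × 47.7×10⁻⁴ cm = 1.089 cm³
m(Cr) = 1.089 × 7.19 = 7.830 g
n(Cr) = 7.830 / 52.00 = 0.1506 mol; n(e⁻) = 3 × 0.1506 = 0.4518 mol
Q = 0.4518 × 96485 = 43590 C
t = 43590 / 20.7 = 2106 s = 0.585 h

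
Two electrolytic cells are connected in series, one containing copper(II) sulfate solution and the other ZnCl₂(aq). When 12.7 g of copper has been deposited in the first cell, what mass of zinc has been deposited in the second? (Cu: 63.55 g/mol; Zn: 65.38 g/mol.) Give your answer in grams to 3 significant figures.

n(Cu) = 12.7 / 63.55 = 0.1998 mol
Cu²⁺ + 2e⁻ → Cu, so n(e⁻) = 2 × 0.1998 = 0.3996 mol
Same current for the same time ⇒ same n(e⁻) = 0.3996 mol in both cells.
Zn²⁺ + 2e⁻ → Zn, so n(Zn) = 0.3996 / 2 = 0.1998 mol
m(Zn) = 0.1998 × 65.38 = 13.1 g

13.1 g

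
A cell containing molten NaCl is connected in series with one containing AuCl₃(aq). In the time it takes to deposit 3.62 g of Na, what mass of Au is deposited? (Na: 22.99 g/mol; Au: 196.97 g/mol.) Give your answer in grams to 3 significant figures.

10.3 g

n(Na) = 3.62 / 22.99 = 0.1575 mol
Na⁺ + e⁻ → Na, so n(e⁻) = 0.1575 mol
The cells are in series, so the same charge (and hence the same n(e⁻) = 0.1575 mol) passes through both.
Au³⁺ + 3e⁻ → Au, so n(Au) = 0.1575 / 3 = 0.05250 mol
m(Au) = 0.05250 × 196.97 = 10.3 g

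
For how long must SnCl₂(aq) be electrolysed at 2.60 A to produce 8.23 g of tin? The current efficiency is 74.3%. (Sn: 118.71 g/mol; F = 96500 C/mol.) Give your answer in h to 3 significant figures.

1.92 h

n(Sn) = 8.23 / 118.71 = 0.06933 mol
Sn²⁺ + 2e⁻ → Sn, so n(e⁻) = 2 × 0.06933 = 0.1387 mol
Q = 0.1387 × 96500 / 0.743 = 18010 C
t = Q / I = 18010 / 2.60 = 6927 s = 1.92 h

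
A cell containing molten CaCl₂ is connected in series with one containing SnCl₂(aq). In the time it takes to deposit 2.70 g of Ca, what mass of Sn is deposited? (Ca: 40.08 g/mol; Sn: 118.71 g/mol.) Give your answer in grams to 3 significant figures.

n(Ca) = 2.70 / 40.08 = 0.06737 mol
Ca²⁺ + 2e⁻ → Ca, so n(e⁻) = 2 × 0.06737 = 0.1347 mol
The cells are in series, so the same charge (and hence the same n(e⁻) = 0.1347 mol) passes through both.
Sn²⁺ + 2e⁻ → Sn, so n(Sn) = 0.1347 / 2 = 0.06735 mol
m(Sn) = 0.06735 × 118.71 = 8.00 g

8.00 g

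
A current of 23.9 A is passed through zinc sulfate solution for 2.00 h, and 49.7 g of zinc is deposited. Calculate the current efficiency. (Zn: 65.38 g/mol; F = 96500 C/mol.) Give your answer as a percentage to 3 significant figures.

85.3%

Q = 23.9 × 7200 = 1.721×10^5 C
n(e⁻) = 1.721×10^5 / 96500 = 1.783 mol
Zn²⁺ + 2e⁻ → Zn, so theoretical n(Zn) = 0.8915 mol → 58.29 g
Efficiency = 49.7 / 58.29 = 0.8526 = 85.3%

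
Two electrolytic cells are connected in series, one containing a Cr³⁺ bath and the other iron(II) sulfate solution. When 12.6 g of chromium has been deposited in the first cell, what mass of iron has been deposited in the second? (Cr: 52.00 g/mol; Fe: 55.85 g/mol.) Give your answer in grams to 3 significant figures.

20.3 g

n(Cr) = 12.6 / 52.00 = 0.2423 mol
Cr³⁺ + 3e⁻ → Cr, so n(e⁻) = 3 × 0.2423 = 0.7269 mol
In series, the same 0.7269 mol of electrons flows through the second cell.
Fe²⁺ + 2e⁻ → Fe, so n(Fe) = 0.7269 / 2 = 0.3635 mol
m(Fe) = 0.3635 × 55.85 = 20.3 g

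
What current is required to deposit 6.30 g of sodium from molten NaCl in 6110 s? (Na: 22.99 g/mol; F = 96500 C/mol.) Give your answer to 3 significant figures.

n(Na) = 6.30 / 22.99 = 0.2740 mol
Na⁺ + e⁻ → Na, so n(e⁻) = 0.2740 mol
Q = 0.2740 × 96500 = 26440 C
I = Q / t = 26440 / 6110 s = 4.33 A

4.33 A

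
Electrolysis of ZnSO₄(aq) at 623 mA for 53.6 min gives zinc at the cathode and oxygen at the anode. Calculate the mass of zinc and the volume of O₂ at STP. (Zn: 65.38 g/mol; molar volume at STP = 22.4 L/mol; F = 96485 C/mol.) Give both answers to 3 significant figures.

Q = 0.623 × 3216 = 2004 C; n(e⁻) = 2004 / 96485 = 0.02077 mol
Cathode: Zn²⁺ + 2e⁻ → Zn → n(Zn) = 0.02077/2 = 0.01039 mol → 0.679 g
Anode: 2H₂O → O₂ + 4H⁺ + 4e⁻ → n(O₂) = 0.02077/4 = 0.005193 mol → 0.116 L

0.679 g Zn; 0.116 L O₂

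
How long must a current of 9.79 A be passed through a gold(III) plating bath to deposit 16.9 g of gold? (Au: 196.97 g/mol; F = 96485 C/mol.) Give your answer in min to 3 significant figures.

42.3 min

n(Au) = 16.9 / 196.97 = 0.08580 mol
Au³⁺ + 3e⁻ → Au, so n(e⁻) = 3 × 0.08580 = 0.2574 mol
Q = 0.2574 × 96485 = 24840 C
t = Q / I = 24840 / 9.79 = 2537 s = 42.3 min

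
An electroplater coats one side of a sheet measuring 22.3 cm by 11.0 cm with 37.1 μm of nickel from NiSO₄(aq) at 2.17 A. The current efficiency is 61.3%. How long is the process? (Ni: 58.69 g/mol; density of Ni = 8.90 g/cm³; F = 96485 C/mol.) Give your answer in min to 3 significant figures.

Plated area = 22.3 × 11.0 = 245.3 cm²
Volume = 245.3 × 37.1×10⁻⁴ cm = 0.9101 cm³
m(Ni) = 0.9101 × 8.90 = 8.100 g
n(Ni) = 8.100 / 58.69 = 0.1380 mol; n(e⁻) = 2 × 0.1380 = 0.2760 mol
Q = 0.2760 × 96485 / 0.613 = 43440 C
t = 43440 / 2.17 = 20020 s = 334 min

334 min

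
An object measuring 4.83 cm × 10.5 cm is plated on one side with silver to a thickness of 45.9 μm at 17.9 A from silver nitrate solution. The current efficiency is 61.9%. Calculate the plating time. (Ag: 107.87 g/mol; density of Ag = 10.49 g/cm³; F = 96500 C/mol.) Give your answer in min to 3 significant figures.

Plated area = 4.83 × 10.5 = 50.72 cm²
Volume = 50.72 × 45.9×10⁻⁴ cm = 0.2328 cm³
m(Ag) = 0.2328 × 10.49 = 2.442 g
n(Ag) = 2.442 / 107.87 = 0.02264 mol; n(e⁻) = 0.02264 mol
Q = 0.02264 × 96500 / 0.619 = 3529 C
t = 3529 / 17.9 = 197.2 s = 3.29 min

3.29 min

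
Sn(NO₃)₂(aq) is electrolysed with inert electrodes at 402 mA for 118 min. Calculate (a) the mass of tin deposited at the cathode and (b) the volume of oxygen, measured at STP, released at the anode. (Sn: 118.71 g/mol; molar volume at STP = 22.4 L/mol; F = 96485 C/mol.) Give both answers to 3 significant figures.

1.75 g Sn; 0.165 L O₂

Q = 0.402 × 7080 = 2846 C; n(e⁻) = 2846 / 96485 = 0.02950 mol
Cathode: Sn²⁺ + 2e⁻ → Sn → n(Sn) = 0.02950/2 = 0.01475 mol → 1.75 g
Anode: 2H₂O → O₂ + 4H⁺ + 4e⁻ → n(O₂) = 0.02950/4 = 0.007375 mol → 0.165 L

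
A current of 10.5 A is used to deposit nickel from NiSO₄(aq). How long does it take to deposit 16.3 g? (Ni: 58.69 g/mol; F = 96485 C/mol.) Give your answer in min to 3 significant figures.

n(Ni) = 16.3 / 58.69 = 0.2777 mol
Ni²⁺ + 2e⁻ → Ni, so n(e⁻) = 2 × 0.2777 = 0.5554 mol
Q = 0.5554 × 96485 = 53590 C
t = Q / I = 53590 / 10.5 = 5104 s = 85.1 min

85.1 min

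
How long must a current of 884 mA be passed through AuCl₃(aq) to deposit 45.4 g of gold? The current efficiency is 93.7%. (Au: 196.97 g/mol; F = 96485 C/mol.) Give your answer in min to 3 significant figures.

n(Au) = 45.4 / 196.97 = 0.2305 mol
Au³⁺ + 3e⁻ → Au, so n(e⁻) = 3 × 0.2305 = 0.6915 mol
Q = 0.6915 × 96485 / 0.937 = 71210 C
t = Q / I = 71210 / 0.884 = 80550 s = 1340 min

1340 min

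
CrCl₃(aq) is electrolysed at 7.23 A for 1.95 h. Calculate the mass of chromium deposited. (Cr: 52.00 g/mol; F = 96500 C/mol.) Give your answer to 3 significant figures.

Charge passed = 7.23 × 7020 = 50750 C
n(e⁻) = Q/F = 50750/96500 = 0.5259 mol
Cr³⁺ + 3e⁻ → Cr, so n(Cr) = 0.5259 / 3 = 0.1753 mol
m = 0.1753 × 52.00 = 9.12 g

9.12 g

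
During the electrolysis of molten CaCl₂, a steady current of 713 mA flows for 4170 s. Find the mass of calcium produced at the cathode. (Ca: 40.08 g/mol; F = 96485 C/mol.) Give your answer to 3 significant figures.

Charge passed = 0.713 × 4170 = 2973 C
Moles of electrons = 2973 / 96485 = 0.03081 mol
Ca²⁺ + 2e⁻ → Ca, so n(Ca) = 0.03081 / 2 = 0.01541 mol
m = 0.01541 × 40.08 = 0.618 g

0.618 g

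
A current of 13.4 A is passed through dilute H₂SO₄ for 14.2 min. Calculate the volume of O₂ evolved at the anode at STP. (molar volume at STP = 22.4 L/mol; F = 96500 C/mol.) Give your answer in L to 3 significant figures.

0.663 L

Q = It = 13.4 × 852 = 11420 C
n(e⁻) = Q/F = 11420/96500 = 0.1183 mol
2H₂O → O₂ + 4H⁺ + 4e⁻, so n(O₂) = 0.1183 / 4 = 0.02958 mol
V = 0.02958 × 22.4 = 0.6626 L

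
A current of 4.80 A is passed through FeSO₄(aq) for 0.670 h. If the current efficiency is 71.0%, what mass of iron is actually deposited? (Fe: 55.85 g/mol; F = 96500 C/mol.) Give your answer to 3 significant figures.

2.38 g

Q = 4.80 × 2412 = 11580 C
n(e⁻) = 11580 / 96500 = 0.1200 mol
Fe²⁺ + 2e⁻ → Fe, so theoretical m(Fe) = 0.06000 × 55.85 = 3.351 g
Actual mass = 71.0% × 3.351 = 2.38 g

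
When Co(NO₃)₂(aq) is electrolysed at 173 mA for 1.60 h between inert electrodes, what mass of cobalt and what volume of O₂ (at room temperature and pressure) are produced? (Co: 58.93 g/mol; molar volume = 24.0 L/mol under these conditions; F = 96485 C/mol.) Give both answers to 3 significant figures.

Q = 0.173 × 5760 = 996.5 C; n(e⁻) = 996.5 / 96485 = 0.01033 mol
Cathode: Co²⁺ + 2e⁻ → Co → n(Co) = 0.01033/2 = 0.005165 mol → 0.304 g
Anode: 2H₂O → O₂ + 4H⁺ + 4e⁻ → n(O₂) = 0.01033/4 = 0.002583 mol → 0.0620 L

0.304 g Co; 0.0620 L O₂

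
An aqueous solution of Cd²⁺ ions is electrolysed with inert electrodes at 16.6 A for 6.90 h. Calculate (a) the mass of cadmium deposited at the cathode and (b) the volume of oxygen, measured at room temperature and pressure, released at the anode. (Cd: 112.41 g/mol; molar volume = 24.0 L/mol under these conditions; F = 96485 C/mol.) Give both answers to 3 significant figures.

240 g Cd; 25.6 L O₂

Q = 16.6 × 24840 = 4.123×10^5 C; n(e⁻) = 4.123×10^5 / 96485 = 4.273 mol
Cathode: Cd²⁺ + 2e⁻ → Cd → n(Cd) = 4.273/2 = 2.137 mol → 240 g
Anode: 2H₂O → O₂ + 4H⁺ + 4e⁻ → n(O₂) = 4.273/4 = 1.068 mol → 25.6 L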